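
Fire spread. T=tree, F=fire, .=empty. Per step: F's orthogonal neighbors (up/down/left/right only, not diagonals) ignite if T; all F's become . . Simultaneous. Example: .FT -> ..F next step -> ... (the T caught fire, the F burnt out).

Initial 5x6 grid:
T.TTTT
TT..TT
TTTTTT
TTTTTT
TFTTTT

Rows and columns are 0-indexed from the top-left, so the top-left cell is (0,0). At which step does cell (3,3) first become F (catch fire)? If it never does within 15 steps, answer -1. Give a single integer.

Step 1: cell (3,3)='T' (+3 fires, +1 burnt)
Step 2: cell (3,3)='T' (+4 fires, +3 burnt)
Step 3: cell (3,3)='F' (+5 fires, +4 burnt)
  -> target ignites at step 3
Step 4: cell (3,3)='.' (+4 fires, +5 burnt)
Step 5: cell (3,3)='.' (+3 fires, +4 burnt)
Step 6: cell (3,3)='.' (+2 fires, +3 burnt)
Step 7: cell (3,3)='.' (+2 fires, +2 burnt)
Step 8: cell (3,3)='.' (+2 fires, +2 burnt)
Step 9: cell (3,3)='.' (+1 fires, +2 burnt)
Step 10: cell (3,3)='.' (+0 fires, +1 burnt)
  fire out at step 10

3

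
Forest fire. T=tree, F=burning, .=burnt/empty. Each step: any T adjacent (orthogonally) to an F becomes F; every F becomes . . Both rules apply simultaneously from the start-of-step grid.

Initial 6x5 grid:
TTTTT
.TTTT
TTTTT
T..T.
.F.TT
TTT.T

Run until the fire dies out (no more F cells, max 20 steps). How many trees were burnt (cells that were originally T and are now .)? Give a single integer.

Answer: 3

Derivation:
Step 1: +1 fires, +1 burnt (F count now 1)
Step 2: +2 fires, +1 burnt (F count now 2)
Step 3: +0 fires, +2 burnt (F count now 0)
Fire out after step 3
Initially T: 22, now '.': 11
Total burnt (originally-T cells now '.'): 3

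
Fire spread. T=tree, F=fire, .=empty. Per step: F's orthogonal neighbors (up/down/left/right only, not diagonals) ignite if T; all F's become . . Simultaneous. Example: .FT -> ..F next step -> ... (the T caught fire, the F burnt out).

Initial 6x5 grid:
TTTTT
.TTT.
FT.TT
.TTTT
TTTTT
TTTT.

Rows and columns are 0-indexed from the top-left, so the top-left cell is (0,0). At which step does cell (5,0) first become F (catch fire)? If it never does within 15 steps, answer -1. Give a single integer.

Step 1: cell (5,0)='T' (+1 fires, +1 burnt)
Step 2: cell (5,0)='T' (+2 fires, +1 burnt)
Step 3: cell (5,0)='T' (+4 fires, +2 burnt)
Step 4: cell (5,0)='T' (+7 fires, +4 burnt)
Step 5: cell (5,0)='F' (+6 fires, +7 burnt)
  -> target ignites at step 5
Step 6: cell (5,0)='.' (+4 fires, +6 burnt)
Step 7: cell (5,0)='.' (+0 fires, +4 burnt)
  fire out at step 7

5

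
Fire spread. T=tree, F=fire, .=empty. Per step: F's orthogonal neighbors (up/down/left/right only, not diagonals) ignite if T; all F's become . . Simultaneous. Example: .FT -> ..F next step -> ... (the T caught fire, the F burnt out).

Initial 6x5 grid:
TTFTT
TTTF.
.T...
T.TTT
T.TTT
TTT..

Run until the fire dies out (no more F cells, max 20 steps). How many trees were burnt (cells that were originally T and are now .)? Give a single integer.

Step 1: +3 fires, +2 burnt (F count now 3)
Step 2: +3 fires, +3 burnt (F count now 3)
Step 3: +2 fires, +3 burnt (F count now 2)
Step 4: +0 fires, +2 burnt (F count now 0)
Fire out after step 4
Initially T: 19, now '.': 19
Total burnt (originally-T cells now '.'): 8

Answer: 8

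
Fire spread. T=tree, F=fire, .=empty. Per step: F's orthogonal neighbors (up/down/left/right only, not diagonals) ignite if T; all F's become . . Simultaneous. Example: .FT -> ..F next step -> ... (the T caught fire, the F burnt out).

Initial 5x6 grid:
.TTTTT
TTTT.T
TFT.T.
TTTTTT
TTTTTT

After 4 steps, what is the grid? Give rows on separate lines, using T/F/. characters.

Step 1: 4 trees catch fire, 1 burn out
  .TTTTT
  TFTT.T
  F.F.T.
  TFTTTT
  TTTTTT
Step 2: 6 trees catch fire, 4 burn out
  .FTTTT
  F.FT.T
  ....T.
  F.FTTT
  TFTTTT
Step 3: 5 trees catch fire, 6 burn out
  ..FTTT
  ...F.T
  ....T.
  ...FTT
  F.FTTT
Step 4: 3 trees catch fire, 5 burn out
  ...FTT
  .....T
  ....T.
  ....FT
  ...FTT

...FTT
.....T
....T.
....FT
...FTT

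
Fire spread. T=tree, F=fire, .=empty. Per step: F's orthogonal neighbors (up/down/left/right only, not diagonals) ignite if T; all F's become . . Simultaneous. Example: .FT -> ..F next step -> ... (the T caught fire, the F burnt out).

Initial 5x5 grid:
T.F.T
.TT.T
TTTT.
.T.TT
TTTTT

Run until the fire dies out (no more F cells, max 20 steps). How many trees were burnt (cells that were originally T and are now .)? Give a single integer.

Answer: 14

Derivation:
Step 1: +1 fires, +1 burnt (F count now 1)
Step 2: +2 fires, +1 burnt (F count now 2)
Step 3: +2 fires, +2 burnt (F count now 2)
Step 4: +3 fires, +2 burnt (F count now 3)
Step 5: +3 fires, +3 burnt (F count now 3)
Step 6: +3 fires, +3 burnt (F count now 3)
Step 7: +0 fires, +3 burnt (F count now 0)
Fire out after step 7
Initially T: 17, now '.': 22
Total burnt (originally-T cells now '.'): 14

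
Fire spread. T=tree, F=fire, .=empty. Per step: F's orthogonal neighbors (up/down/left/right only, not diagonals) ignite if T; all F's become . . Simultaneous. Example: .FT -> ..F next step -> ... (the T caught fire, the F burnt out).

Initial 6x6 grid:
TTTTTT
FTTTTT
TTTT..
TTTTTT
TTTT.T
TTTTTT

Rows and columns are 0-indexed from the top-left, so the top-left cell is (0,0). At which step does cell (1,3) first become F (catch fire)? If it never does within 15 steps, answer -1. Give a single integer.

Step 1: cell (1,3)='T' (+3 fires, +1 burnt)
Step 2: cell (1,3)='T' (+4 fires, +3 burnt)
Step 3: cell (1,3)='F' (+5 fires, +4 burnt)
  -> target ignites at step 3
Step 4: cell (1,3)='.' (+6 fires, +5 burnt)
Step 5: cell (1,3)='.' (+5 fires, +6 burnt)
Step 6: cell (1,3)='.' (+4 fires, +5 burnt)
Step 7: cell (1,3)='.' (+2 fires, +4 burnt)
Step 8: cell (1,3)='.' (+2 fires, +2 burnt)
Step 9: cell (1,3)='.' (+1 fires, +2 burnt)
Step 10: cell (1,3)='.' (+0 fires, +1 burnt)
  fire out at step 10

3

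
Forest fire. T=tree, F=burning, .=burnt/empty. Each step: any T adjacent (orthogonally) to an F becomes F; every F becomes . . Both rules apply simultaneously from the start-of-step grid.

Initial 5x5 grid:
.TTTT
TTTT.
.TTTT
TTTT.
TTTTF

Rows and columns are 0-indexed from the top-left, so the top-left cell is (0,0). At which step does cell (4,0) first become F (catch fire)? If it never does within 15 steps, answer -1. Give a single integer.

Step 1: cell (4,0)='T' (+1 fires, +1 burnt)
Step 2: cell (4,0)='T' (+2 fires, +1 burnt)
Step 3: cell (4,0)='T' (+3 fires, +2 burnt)
Step 4: cell (4,0)='F' (+5 fires, +3 burnt)
  -> target ignites at step 4
Step 5: cell (4,0)='.' (+4 fires, +5 burnt)
Step 6: cell (4,0)='.' (+3 fires, +4 burnt)
Step 7: cell (4,0)='.' (+2 fires, +3 burnt)
Step 8: cell (4,0)='.' (+0 fires, +2 burnt)
  fire out at step 8

4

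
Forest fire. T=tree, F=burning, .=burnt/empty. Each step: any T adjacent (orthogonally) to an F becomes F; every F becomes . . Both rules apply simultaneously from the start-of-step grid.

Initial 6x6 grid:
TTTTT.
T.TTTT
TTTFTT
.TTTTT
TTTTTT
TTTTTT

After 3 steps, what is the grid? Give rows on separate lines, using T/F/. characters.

Step 1: 4 trees catch fire, 1 burn out
  TTTTT.
  T.TFTT
  TTF.FT
  .TTFTT
  TTTTTT
  TTTTTT
Step 2: 8 trees catch fire, 4 burn out
  TTTFT.
  T.F.FT
  TF...F
  .TF.FT
  TTTFTT
  TTTTTT
Step 3: 9 trees catch fire, 8 burn out
  TTF.F.
  T....F
  F.....
  .F...F
  TTF.FT
  TTTFTT

TTF.F.
T....F
F.....
.F...F
TTF.FT
TTTFTT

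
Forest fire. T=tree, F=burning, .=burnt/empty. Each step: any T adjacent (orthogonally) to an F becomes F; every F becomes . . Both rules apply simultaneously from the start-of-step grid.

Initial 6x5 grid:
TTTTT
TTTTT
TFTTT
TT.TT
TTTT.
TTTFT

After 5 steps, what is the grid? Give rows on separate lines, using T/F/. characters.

Step 1: 7 trees catch fire, 2 burn out
  TTTTT
  TFTTT
  F.FTT
  TF.TT
  TTTF.
  TTF.F
Step 2: 9 trees catch fire, 7 burn out
  TFTTT
  F.FTT
  ...FT
  F..FT
  TFF..
  TF...
Step 3: 7 trees catch fire, 9 burn out
  F.FTT
  ...FT
  ....F
  ....F
  F....
  F....
Step 4: 2 trees catch fire, 7 burn out
  ...FT
  ....F
  .....
  .....
  .....
  .....
Step 5: 1 trees catch fire, 2 burn out
  ....F
  .....
  .....
  .....
  .....
  .....

....F
.....
.....
.....
.....
.....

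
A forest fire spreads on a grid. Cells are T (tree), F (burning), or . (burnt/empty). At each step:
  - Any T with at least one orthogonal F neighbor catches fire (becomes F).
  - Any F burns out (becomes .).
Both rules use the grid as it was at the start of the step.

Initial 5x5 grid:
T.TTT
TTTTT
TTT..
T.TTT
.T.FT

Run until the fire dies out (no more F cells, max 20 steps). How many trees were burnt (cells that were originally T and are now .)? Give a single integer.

Answer: 17

Derivation:
Step 1: +2 fires, +1 burnt (F count now 2)
Step 2: +2 fires, +2 burnt (F count now 2)
Step 3: +1 fires, +2 burnt (F count now 1)
Step 4: +2 fires, +1 burnt (F count now 2)
Step 5: +4 fires, +2 burnt (F count now 4)
Step 6: +4 fires, +4 burnt (F count now 4)
Step 7: +2 fires, +4 burnt (F count now 2)
Step 8: +0 fires, +2 burnt (F count now 0)
Fire out after step 8
Initially T: 18, now '.': 24
Total burnt (originally-T cells now '.'): 17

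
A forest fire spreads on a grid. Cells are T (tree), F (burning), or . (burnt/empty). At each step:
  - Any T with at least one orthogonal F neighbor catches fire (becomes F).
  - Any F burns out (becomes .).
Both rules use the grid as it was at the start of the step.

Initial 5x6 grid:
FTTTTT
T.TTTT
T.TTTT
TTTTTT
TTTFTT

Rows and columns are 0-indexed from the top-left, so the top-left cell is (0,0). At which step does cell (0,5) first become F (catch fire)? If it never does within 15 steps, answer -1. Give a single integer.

Step 1: cell (0,5)='T' (+5 fires, +2 burnt)
Step 2: cell (0,5)='T' (+7 fires, +5 burnt)
Step 3: cell (0,5)='T' (+9 fires, +7 burnt)
Step 4: cell (0,5)='T' (+3 fires, +9 burnt)
Step 5: cell (0,5)='F' (+2 fires, +3 burnt)
  -> target ignites at step 5
Step 6: cell (0,5)='.' (+0 fires, +2 burnt)
  fire out at step 6

5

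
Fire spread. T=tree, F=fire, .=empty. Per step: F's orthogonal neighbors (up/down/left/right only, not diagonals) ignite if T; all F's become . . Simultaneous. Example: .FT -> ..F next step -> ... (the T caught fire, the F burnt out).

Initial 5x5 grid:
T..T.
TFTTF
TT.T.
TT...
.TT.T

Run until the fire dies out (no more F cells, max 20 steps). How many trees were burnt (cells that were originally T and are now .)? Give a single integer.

Answer: 12

Derivation:
Step 1: +4 fires, +2 burnt (F count now 4)
Step 2: +5 fires, +4 burnt (F count now 5)
Step 3: +2 fires, +5 burnt (F count now 2)
Step 4: +1 fires, +2 burnt (F count now 1)
Step 5: +0 fires, +1 burnt (F count now 0)
Fire out after step 5
Initially T: 13, now '.': 24
Total burnt (originally-T cells now '.'): 12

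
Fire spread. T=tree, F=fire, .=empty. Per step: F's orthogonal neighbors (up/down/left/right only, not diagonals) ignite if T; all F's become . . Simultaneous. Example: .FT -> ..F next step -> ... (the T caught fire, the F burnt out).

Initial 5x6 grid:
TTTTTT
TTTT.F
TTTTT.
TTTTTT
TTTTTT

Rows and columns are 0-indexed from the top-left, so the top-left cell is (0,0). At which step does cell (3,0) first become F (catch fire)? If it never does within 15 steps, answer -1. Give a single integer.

Step 1: cell (3,0)='T' (+1 fires, +1 burnt)
Step 2: cell (3,0)='T' (+1 fires, +1 burnt)
Step 3: cell (3,0)='T' (+1 fires, +1 burnt)
Step 4: cell (3,0)='T' (+2 fires, +1 burnt)
Step 5: cell (3,0)='T' (+3 fires, +2 burnt)
Step 6: cell (3,0)='T' (+5 fires, +3 burnt)
Step 7: cell (3,0)='T' (+5 fires, +5 burnt)
Step 8: cell (3,0)='T' (+5 fires, +5 burnt)
Step 9: cell (3,0)='F' (+3 fires, +5 burnt)
  -> target ignites at step 9
Step 10: cell (3,0)='.' (+1 fires, +3 burnt)
Step 11: cell (3,0)='.' (+0 fires, +1 burnt)
  fire out at step 11

9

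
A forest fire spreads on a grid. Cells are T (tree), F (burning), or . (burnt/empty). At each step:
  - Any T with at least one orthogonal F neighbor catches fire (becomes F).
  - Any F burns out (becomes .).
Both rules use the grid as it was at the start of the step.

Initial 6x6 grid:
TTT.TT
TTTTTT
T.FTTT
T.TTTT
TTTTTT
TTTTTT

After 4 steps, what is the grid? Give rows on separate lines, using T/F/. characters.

Step 1: 3 trees catch fire, 1 burn out
  TTT.TT
  TTFTTT
  T..FTT
  T.FTTT
  TTTTTT
  TTTTTT
Step 2: 6 trees catch fire, 3 burn out
  TTF.TT
  TF.FTT
  T...FT
  T..FTT
  TTFTTT
  TTTTTT
Step 3: 8 trees catch fire, 6 burn out
  TF..TT
  F...FT
  T....F
  T...FT
  TF.FTT
  TTFTTT
Step 4: 9 trees catch fire, 8 burn out
  F...FT
  .....F
  F.....
  T....F
  F...FT
  TF.FTT

F...FT
.....F
F.....
T....F
F...FT
TF.FTT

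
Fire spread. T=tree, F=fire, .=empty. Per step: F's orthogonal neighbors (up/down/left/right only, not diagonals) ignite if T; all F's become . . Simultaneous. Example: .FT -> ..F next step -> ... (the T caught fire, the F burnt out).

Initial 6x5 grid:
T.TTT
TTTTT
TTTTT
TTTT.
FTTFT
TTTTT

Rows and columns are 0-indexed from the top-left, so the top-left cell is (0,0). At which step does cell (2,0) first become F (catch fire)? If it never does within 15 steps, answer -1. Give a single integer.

Step 1: cell (2,0)='T' (+7 fires, +2 burnt)
Step 2: cell (2,0)='F' (+7 fires, +7 burnt)
  -> target ignites at step 2
Step 3: cell (2,0)='.' (+5 fires, +7 burnt)
Step 4: cell (2,0)='.' (+5 fires, +5 burnt)
Step 5: cell (2,0)='.' (+2 fires, +5 burnt)
Step 6: cell (2,0)='.' (+0 fires, +2 burnt)
  fire out at step 6

2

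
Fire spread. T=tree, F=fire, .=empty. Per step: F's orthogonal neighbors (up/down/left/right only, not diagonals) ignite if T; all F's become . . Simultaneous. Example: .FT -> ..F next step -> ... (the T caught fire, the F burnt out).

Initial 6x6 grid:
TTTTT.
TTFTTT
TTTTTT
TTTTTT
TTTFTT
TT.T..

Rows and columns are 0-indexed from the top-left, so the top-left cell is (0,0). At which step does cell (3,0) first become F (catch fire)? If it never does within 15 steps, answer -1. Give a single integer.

Step 1: cell (3,0)='T' (+8 fires, +2 burnt)
Step 2: cell (3,0)='T' (+10 fires, +8 burnt)
Step 3: cell (3,0)='T' (+9 fires, +10 burnt)
Step 4: cell (3,0)='F' (+3 fires, +9 burnt)
  -> target ignites at step 4
Step 5: cell (3,0)='.' (+0 fires, +3 burnt)
  fire out at step 5

4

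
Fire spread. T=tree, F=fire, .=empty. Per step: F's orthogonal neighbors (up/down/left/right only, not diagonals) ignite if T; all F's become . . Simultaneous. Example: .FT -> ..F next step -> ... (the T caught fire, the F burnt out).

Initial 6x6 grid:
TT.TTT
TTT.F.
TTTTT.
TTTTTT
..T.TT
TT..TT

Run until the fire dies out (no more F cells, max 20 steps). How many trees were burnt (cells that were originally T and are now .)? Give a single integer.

Answer: 24

Derivation:
Step 1: +2 fires, +1 burnt (F count now 2)
Step 2: +4 fires, +2 burnt (F count now 4)
Step 3: +4 fires, +4 burnt (F count now 4)
Step 4: +5 fires, +4 burnt (F count now 5)
Step 5: +5 fires, +5 burnt (F count now 5)
Step 6: +3 fires, +5 burnt (F count now 3)
Step 7: +1 fires, +3 burnt (F count now 1)
Step 8: +0 fires, +1 burnt (F count now 0)
Fire out after step 8
Initially T: 26, now '.': 34
Total burnt (originally-T cells now '.'): 24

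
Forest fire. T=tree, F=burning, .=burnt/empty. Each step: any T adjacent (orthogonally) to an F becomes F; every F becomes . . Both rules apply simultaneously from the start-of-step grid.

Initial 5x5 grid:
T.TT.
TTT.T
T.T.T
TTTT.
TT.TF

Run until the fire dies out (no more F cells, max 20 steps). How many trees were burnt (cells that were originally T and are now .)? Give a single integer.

Answer: 15

Derivation:
Step 1: +1 fires, +1 burnt (F count now 1)
Step 2: +1 fires, +1 burnt (F count now 1)
Step 3: +1 fires, +1 burnt (F count now 1)
Step 4: +2 fires, +1 burnt (F count now 2)
Step 5: +3 fires, +2 burnt (F count now 3)
Step 6: +4 fires, +3 burnt (F count now 4)
Step 7: +2 fires, +4 burnt (F count now 2)
Step 8: +1 fires, +2 burnt (F count now 1)
Step 9: +0 fires, +1 burnt (F count now 0)
Fire out after step 9
Initially T: 17, now '.': 23
Total burnt (originally-T cells now '.'): 15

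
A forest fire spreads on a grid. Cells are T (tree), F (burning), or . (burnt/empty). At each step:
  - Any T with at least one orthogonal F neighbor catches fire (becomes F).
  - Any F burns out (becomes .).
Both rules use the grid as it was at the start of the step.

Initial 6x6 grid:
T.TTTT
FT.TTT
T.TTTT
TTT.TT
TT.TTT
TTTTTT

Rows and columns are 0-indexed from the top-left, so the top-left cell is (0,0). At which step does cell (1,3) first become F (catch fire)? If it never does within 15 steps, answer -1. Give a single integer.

Step 1: cell (1,3)='T' (+3 fires, +1 burnt)
Step 2: cell (1,3)='T' (+1 fires, +3 burnt)
Step 3: cell (1,3)='T' (+2 fires, +1 burnt)
Step 4: cell (1,3)='T' (+3 fires, +2 burnt)
Step 5: cell (1,3)='T' (+2 fires, +3 burnt)
Step 6: cell (1,3)='T' (+2 fires, +2 burnt)
Step 7: cell (1,3)='F' (+3 fires, +2 burnt)
  -> target ignites at step 7
Step 8: cell (1,3)='.' (+6 fires, +3 burnt)
Step 9: cell (1,3)='.' (+6 fires, +6 burnt)
Step 10: cell (1,3)='.' (+2 fires, +6 burnt)
Step 11: cell (1,3)='.' (+0 fires, +2 burnt)
  fire out at step 11

7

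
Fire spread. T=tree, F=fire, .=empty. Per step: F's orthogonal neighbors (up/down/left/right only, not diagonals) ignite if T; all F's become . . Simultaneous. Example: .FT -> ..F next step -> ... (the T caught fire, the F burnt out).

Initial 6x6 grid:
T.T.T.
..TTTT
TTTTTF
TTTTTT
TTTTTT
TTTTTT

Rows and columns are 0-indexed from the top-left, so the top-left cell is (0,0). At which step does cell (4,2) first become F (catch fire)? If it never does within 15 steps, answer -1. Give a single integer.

Step 1: cell (4,2)='T' (+3 fires, +1 burnt)
Step 2: cell (4,2)='T' (+4 fires, +3 burnt)
Step 3: cell (4,2)='T' (+6 fires, +4 burnt)
Step 4: cell (4,2)='T' (+5 fires, +6 burnt)
Step 5: cell (4,2)='F' (+5 fires, +5 burnt)
  -> target ignites at step 5
Step 6: cell (4,2)='.' (+3 fires, +5 burnt)
Step 7: cell (4,2)='.' (+2 fires, +3 burnt)
Step 8: cell (4,2)='.' (+1 fires, +2 burnt)
Step 9: cell (4,2)='.' (+0 fires, +1 burnt)
  fire out at step 9

5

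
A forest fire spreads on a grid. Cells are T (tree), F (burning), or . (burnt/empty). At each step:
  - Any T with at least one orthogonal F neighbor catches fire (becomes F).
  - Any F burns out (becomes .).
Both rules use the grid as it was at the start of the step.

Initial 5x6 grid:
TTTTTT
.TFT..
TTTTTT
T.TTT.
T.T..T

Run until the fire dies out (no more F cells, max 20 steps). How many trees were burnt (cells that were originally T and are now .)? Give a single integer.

Answer: 20

Derivation:
Step 1: +4 fires, +1 burnt (F count now 4)
Step 2: +5 fires, +4 burnt (F count now 5)
Step 3: +6 fires, +5 burnt (F count now 6)
Step 4: +4 fires, +6 burnt (F count now 4)
Step 5: +1 fires, +4 burnt (F count now 1)
Step 6: +0 fires, +1 burnt (F count now 0)
Fire out after step 6
Initially T: 21, now '.': 29
Total burnt (originally-T cells now '.'): 20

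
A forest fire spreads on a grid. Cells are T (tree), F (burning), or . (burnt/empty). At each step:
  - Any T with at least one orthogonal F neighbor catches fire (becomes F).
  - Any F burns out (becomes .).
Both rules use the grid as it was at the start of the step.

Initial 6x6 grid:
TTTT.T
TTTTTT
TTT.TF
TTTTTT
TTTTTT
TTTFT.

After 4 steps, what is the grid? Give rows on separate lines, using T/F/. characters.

Step 1: 6 trees catch fire, 2 burn out
  TTTT.T
  TTTTTF
  TTT.F.
  TTTTTF
  TTTFTT
  TTF.F.
Step 2: 8 trees catch fire, 6 burn out
  TTTT.F
  TTTTF.
  TTT...
  TTTFF.
  TTF.FF
  TF....
Step 3: 4 trees catch fire, 8 burn out
  TTTT..
  TTTF..
  TTT...
  TTF...
  TF....
  F.....
Step 4: 5 trees catch fire, 4 burn out
  TTTF..
  TTF...
  TTF...
  TF....
  F.....
  ......

TTTF..
TTF...
TTF...
TF....
F.....
......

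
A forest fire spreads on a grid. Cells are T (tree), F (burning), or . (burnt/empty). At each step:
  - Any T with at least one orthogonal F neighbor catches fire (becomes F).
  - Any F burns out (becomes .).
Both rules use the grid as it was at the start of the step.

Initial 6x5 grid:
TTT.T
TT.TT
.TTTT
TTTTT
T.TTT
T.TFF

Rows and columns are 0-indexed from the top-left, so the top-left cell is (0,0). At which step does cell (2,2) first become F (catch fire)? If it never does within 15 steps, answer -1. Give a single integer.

Step 1: cell (2,2)='T' (+3 fires, +2 burnt)
Step 2: cell (2,2)='T' (+3 fires, +3 burnt)
Step 3: cell (2,2)='T' (+3 fires, +3 burnt)
Step 4: cell (2,2)='F' (+4 fires, +3 burnt)
  -> target ignites at step 4
Step 5: cell (2,2)='.' (+3 fires, +4 burnt)
Step 6: cell (2,2)='.' (+2 fires, +3 burnt)
Step 7: cell (2,2)='.' (+3 fires, +2 burnt)
Step 8: cell (2,2)='.' (+2 fires, +3 burnt)
Step 9: cell (2,2)='.' (+0 fires, +2 burnt)
  fire out at step 9

4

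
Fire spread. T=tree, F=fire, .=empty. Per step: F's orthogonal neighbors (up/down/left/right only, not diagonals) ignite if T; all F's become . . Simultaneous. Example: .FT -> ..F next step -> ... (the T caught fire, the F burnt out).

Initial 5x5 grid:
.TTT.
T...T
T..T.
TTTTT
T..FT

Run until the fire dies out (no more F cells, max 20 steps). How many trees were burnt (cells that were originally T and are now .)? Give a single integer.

Answer: 10

Derivation:
Step 1: +2 fires, +1 burnt (F count now 2)
Step 2: +3 fires, +2 burnt (F count now 3)
Step 3: +1 fires, +3 burnt (F count now 1)
Step 4: +1 fires, +1 burnt (F count now 1)
Step 5: +2 fires, +1 burnt (F count now 2)
Step 6: +1 fires, +2 burnt (F count now 1)
Step 7: +0 fires, +1 burnt (F count now 0)
Fire out after step 7
Initially T: 14, now '.': 21
Total burnt (originally-T cells now '.'): 10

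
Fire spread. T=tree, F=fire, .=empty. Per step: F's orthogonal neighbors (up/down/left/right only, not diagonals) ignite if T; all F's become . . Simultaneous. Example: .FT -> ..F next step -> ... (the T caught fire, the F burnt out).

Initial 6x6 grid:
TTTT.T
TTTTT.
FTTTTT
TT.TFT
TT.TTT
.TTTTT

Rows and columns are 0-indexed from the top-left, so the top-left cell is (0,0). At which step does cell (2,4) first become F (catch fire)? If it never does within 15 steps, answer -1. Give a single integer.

Step 1: cell (2,4)='F' (+7 fires, +2 burnt)
  -> target ignites at step 1
Step 2: cell (2,4)='.' (+11 fires, +7 burnt)
Step 3: cell (2,4)='.' (+6 fires, +11 burnt)
Step 4: cell (2,4)='.' (+4 fires, +6 burnt)
Step 5: cell (2,4)='.' (+0 fires, +4 burnt)
  fire out at step 5

1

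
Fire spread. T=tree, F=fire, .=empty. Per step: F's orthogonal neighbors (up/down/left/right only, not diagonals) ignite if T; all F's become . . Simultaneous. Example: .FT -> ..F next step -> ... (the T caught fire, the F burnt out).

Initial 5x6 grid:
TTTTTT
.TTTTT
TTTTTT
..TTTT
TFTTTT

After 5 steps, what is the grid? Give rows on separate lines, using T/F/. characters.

Step 1: 2 trees catch fire, 1 burn out
  TTTTTT
  .TTTTT
  TTTTTT
  ..TTTT
  F.FTTT
Step 2: 2 trees catch fire, 2 burn out
  TTTTTT
  .TTTTT
  TTTTTT
  ..FTTT
  ...FTT
Step 3: 3 trees catch fire, 2 burn out
  TTTTTT
  .TTTTT
  TTFTTT
  ...FTT
  ....FT
Step 4: 5 trees catch fire, 3 burn out
  TTTTTT
  .TFTTT
  TF.FTT
  ....FT
  .....F
Step 5: 6 trees catch fire, 5 burn out
  TTFTTT
  .F.FTT
  F...FT
  .....F
  ......

TTFTTT
.F.FTT
F...FT
.....F
......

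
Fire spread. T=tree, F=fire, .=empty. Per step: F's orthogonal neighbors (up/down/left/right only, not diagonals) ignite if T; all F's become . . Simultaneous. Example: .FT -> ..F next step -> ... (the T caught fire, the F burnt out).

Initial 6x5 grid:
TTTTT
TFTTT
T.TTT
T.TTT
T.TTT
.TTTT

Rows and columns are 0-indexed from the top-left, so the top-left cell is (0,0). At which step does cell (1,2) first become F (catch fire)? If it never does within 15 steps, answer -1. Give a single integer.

Step 1: cell (1,2)='F' (+3 fires, +1 burnt)
  -> target ignites at step 1
Step 2: cell (1,2)='.' (+5 fires, +3 burnt)
Step 3: cell (1,2)='.' (+5 fires, +5 burnt)
Step 4: cell (1,2)='.' (+5 fires, +5 burnt)
Step 5: cell (1,2)='.' (+3 fires, +5 burnt)
Step 6: cell (1,2)='.' (+3 fires, +3 burnt)
Step 7: cell (1,2)='.' (+1 fires, +3 burnt)
Step 8: cell (1,2)='.' (+0 fires, +1 burnt)
  fire out at step 8

1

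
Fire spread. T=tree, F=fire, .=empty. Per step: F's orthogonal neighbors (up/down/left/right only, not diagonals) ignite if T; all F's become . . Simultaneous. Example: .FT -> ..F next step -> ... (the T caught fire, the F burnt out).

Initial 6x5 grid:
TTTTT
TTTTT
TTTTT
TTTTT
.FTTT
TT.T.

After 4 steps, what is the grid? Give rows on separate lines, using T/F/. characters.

Step 1: 3 trees catch fire, 1 burn out
  TTTTT
  TTTTT
  TTTTT
  TFTTT
  ..FTT
  TF.T.
Step 2: 5 trees catch fire, 3 burn out
  TTTTT
  TTTTT
  TFTTT
  F.FTT
  ...FT
  F..T.
Step 3: 6 trees catch fire, 5 burn out
  TTTTT
  TFTTT
  F.FTT
  ...FT
  ....F
  ...F.
Step 4: 5 trees catch fire, 6 burn out
  TFTTT
  F.FTT
  ...FT
  ....F
  .....
  .....

TFTTT
F.FTT
...FT
....F
.....
.....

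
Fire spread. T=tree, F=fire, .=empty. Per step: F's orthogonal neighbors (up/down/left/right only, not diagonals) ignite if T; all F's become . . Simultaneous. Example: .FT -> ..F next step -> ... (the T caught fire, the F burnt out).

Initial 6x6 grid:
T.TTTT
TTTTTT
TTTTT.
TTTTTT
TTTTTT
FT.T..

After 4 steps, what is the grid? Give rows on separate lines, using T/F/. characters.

Step 1: 2 trees catch fire, 1 burn out
  T.TTTT
  TTTTTT
  TTTTT.
  TTTTTT
  FTTTTT
  .F.T..
Step 2: 2 trees catch fire, 2 burn out
  T.TTTT
  TTTTTT
  TTTTT.
  FTTTTT
  .FTTTT
  ...T..
Step 3: 3 trees catch fire, 2 burn out
  T.TTTT
  TTTTTT
  FTTTT.
  .FTTTT
  ..FTTT
  ...T..
Step 4: 4 trees catch fire, 3 burn out
  T.TTTT
  FTTTTT
  .FTTT.
  ..FTTT
  ...FTT
  ...T..

T.TTTT
FTTTTT
.FTTT.
..FTTT
...FTT
...T..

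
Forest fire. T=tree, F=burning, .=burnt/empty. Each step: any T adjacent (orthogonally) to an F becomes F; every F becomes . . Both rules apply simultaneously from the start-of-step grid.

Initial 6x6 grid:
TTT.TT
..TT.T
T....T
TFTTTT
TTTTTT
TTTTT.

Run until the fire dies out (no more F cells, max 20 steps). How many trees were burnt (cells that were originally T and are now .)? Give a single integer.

Step 1: +3 fires, +1 burnt (F count now 3)
Step 2: +5 fires, +3 burnt (F count now 5)
Step 3: +4 fires, +5 burnt (F count now 4)
Step 4: +3 fires, +4 burnt (F count now 3)
Step 5: +3 fires, +3 burnt (F count now 3)
Step 6: +1 fires, +3 burnt (F count now 1)
Step 7: +1 fires, +1 burnt (F count now 1)
Step 8: +1 fires, +1 burnt (F count now 1)
Step 9: +0 fires, +1 burnt (F count now 0)
Fire out after step 9
Initially T: 26, now '.': 31
Total burnt (originally-T cells now '.'): 21

Answer: 21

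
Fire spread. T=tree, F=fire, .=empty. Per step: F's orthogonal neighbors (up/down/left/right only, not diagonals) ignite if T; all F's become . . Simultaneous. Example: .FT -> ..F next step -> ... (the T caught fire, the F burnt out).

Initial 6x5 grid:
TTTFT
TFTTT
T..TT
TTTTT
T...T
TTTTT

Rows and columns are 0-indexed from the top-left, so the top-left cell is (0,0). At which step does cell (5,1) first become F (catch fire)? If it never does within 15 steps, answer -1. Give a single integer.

Step 1: cell (5,1)='T' (+6 fires, +2 burnt)
Step 2: cell (5,1)='T' (+4 fires, +6 burnt)
Step 3: cell (5,1)='T' (+3 fires, +4 burnt)
Step 4: cell (5,1)='T' (+4 fires, +3 burnt)
Step 5: cell (5,1)='T' (+2 fires, +4 burnt)
Step 6: cell (5,1)='F' (+2 fires, +2 burnt)
  -> target ignites at step 6
Step 7: cell (5,1)='.' (+2 fires, +2 burnt)
Step 8: cell (5,1)='.' (+0 fires, +2 burnt)
  fire out at step 8

6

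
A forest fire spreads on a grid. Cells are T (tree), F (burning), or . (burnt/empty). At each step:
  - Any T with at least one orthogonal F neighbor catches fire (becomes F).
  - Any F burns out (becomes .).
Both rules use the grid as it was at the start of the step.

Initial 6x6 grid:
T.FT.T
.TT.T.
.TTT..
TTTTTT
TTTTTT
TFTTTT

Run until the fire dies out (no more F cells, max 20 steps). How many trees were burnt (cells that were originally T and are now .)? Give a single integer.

Answer: 23

Derivation:
Step 1: +5 fires, +2 burnt (F count now 5)
Step 2: +6 fires, +5 burnt (F count now 6)
Step 3: +6 fires, +6 burnt (F count now 6)
Step 4: +3 fires, +6 burnt (F count now 3)
Step 5: +2 fires, +3 burnt (F count now 2)
Step 6: +1 fires, +2 burnt (F count now 1)
Step 7: +0 fires, +1 burnt (F count now 0)
Fire out after step 7
Initially T: 26, now '.': 33
Total burnt (originally-T cells now '.'): 23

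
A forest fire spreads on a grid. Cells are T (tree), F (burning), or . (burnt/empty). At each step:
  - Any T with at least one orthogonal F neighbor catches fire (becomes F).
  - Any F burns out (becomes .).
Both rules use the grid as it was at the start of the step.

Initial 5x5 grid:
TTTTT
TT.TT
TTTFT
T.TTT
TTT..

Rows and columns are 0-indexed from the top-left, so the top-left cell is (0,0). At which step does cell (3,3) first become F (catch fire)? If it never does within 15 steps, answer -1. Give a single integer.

Step 1: cell (3,3)='F' (+4 fires, +1 burnt)
  -> target ignites at step 1
Step 2: cell (3,3)='.' (+5 fires, +4 burnt)
Step 3: cell (3,3)='.' (+5 fires, +5 burnt)
Step 4: cell (3,3)='.' (+4 fires, +5 burnt)
Step 5: cell (3,3)='.' (+2 fires, +4 burnt)
Step 6: cell (3,3)='.' (+0 fires, +2 burnt)
  fire out at step 6

1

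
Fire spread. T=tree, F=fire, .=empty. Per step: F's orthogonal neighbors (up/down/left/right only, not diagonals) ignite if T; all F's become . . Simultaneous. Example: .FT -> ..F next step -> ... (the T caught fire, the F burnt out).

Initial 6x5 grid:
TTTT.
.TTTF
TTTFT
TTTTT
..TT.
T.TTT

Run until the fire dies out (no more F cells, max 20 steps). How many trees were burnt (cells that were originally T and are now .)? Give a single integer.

Step 1: +4 fires, +2 burnt (F count now 4)
Step 2: +6 fires, +4 burnt (F count now 6)
Step 3: +6 fires, +6 burnt (F count now 6)
Step 4: +4 fires, +6 burnt (F count now 4)
Step 5: +1 fires, +4 burnt (F count now 1)
Step 6: +0 fires, +1 burnt (F count now 0)
Fire out after step 6
Initially T: 22, now '.': 29
Total burnt (originally-T cells now '.'): 21

Answer: 21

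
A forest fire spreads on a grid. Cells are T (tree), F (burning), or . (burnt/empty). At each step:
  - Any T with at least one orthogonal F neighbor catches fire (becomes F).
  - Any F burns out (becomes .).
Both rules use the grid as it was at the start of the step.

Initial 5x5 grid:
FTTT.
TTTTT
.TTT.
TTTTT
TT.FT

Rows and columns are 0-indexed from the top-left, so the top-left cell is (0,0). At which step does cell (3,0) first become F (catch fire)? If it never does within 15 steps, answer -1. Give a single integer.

Step 1: cell (3,0)='T' (+4 fires, +2 burnt)
Step 2: cell (3,0)='T' (+5 fires, +4 burnt)
Step 3: cell (3,0)='T' (+6 fires, +5 burnt)
Step 4: cell (3,0)='F' (+3 fires, +6 burnt)
  -> target ignites at step 4
Step 5: cell (3,0)='.' (+1 fires, +3 burnt)
Step 6: cell (3,0)='.' (+0 fires, +1 burnt)
  fire out at step 6

4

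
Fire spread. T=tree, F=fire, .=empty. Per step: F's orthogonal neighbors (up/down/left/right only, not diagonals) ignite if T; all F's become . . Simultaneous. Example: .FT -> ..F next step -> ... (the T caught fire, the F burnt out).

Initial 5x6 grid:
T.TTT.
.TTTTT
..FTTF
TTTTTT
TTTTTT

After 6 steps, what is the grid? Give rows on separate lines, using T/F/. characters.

Step 1: 6 trees catch fire, 2 burn out
  T.TTT.
  .TFTTF
  ...FF.
  TTFTTF
  TTTTTT
Step 2: 9 trees catch fire, 6 burn out
  T.FTT.
  .F.FF.
  ......
  TF.FF.
  TTFTTF
Step 3: 6 trees catch fire, 9 burn out
  T..FF.
  ......
  ......
  F.....
  TF.FF.
Step 4: 1 trees catch fire, 6 burn out
  T.....
  ......
  ......
  ......
  F.....
Step 5: 0 trees catch fire, 1 burn out
  T.....
  ......
  ......
  ......
  ......
Step 6: 0 trees catch fire, 0 burn out
  T.....
  ......
  ......
  ......
  ......

T.....
......
......
......
......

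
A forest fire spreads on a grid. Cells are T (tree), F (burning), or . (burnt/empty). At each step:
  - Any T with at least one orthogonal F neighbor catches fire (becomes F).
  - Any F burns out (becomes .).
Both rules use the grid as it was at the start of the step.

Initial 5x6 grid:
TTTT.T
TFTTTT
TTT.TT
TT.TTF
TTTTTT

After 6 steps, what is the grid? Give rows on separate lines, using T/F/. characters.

Step 1: 7 trees catch fire, 2 burn out
  TFTT.T
  F.FTTT
  TFT.TF
  TT.TF.
  TTTTTF
Step 2: 10 trees catch fire, 7 burn out
  F.FT.T
  ...FTF
  F.F.F.
  TF.F..
  TTTTF.
Step 3: 6 trees catch fire, 10 burn out
  ...F.F
  ....F.
  ......
  F.....
  TFTF..
Step 4: 2 trees catch fire, 6 burn out
  ......
  ......
  ......
  ......
  F.F...
Step 5: 0 trees catch fire, 2 burn out
  ......
  ......
  ......
  ......
  ......
Step 6: 0 trees catch fire, 0 burn out
  ......
  ......
  ......
  ......
  ......

......
......
......
......
......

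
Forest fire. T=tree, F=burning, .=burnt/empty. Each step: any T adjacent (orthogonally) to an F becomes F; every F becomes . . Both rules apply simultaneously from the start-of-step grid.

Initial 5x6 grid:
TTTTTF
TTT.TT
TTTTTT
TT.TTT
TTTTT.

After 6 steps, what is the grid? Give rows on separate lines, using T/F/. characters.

Step 1: 2 trees catch fire, 1 burn out
  TTTTF.
  TTT.TF
  TTTTTT
  TT.TTT
  TTTTT.
Step 2: 3 trees catch fire, 2 burn out
  TTTF..
  TTT.F.
  TTTTTF
  TT.TTT
  TTTTT.
Step 3: 3 trees catch fire, 3 burn out
  TTF...
  TTT...
  TTTTF.
  TT.TTF
  TTTTT.
Step 4: 4 trees catch fire, 3 burn out
  TF....
  TTF...
  TTTF..
  TT.TF.
  TTTTT.
Step 5: 5 trees catch fire, 4 burn out
  F.....
  TF....
  TTF...
  TT.F..
  TTTTF.
Step 6: 3 trees catch fire, 5 burn out
  ......
  F.....
  TF....
  TT....
  TTTF..

......
F.....
TF....
TT....
TTTF..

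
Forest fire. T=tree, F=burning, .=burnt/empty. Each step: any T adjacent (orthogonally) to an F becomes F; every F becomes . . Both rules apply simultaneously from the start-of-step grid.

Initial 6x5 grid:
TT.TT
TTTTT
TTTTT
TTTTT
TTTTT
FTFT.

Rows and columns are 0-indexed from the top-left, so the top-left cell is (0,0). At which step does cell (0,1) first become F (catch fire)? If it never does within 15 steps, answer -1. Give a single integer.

Step 1: cell (0,1)='T' (+4 fires, +2 burnt)
Step 2: cell (0,1)='T' (+4 fires, +4 burnt)
Step 3: cell (0,1)='T' (+5 fires, +4 burnt)
Step 4: cell (0,1)='T' (+5 fires, +5 burnt)
Step 5: cell (0,1)='T' (+4 fires, +5 burnt)
Step 6: cell (0,1)='F' (+3 fires, +4 burnt)
  -> target ignites at step 6
Step 7: cell (0,1)='.' (+1 fires, +3 burnt)
Step 8: cell (0,1)='.' (+0 fires, +1 burnt)
  fire out at step 8

6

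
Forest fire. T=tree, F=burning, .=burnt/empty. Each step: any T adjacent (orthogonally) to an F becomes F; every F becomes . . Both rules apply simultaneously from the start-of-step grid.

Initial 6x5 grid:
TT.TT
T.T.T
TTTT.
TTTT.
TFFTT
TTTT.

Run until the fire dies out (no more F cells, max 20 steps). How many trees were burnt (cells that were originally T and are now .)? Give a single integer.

Answer: 19

Derivation:
Step 1: +6 fires, +2 burnt (F count now 6)
Step 2: +7 fires, +6 burnt (F count now 7)
Step 3: +3 fires, +7 burnt (F count now 3)
Step 4: +1 fires, +3 burnt (F count now 1)
Step 5: +1 fires, +1 burnt (F count now 1)
Step 6: +1 fires, +1 burnt (F count now 1)
Step 7: +0 fires, +1 burnt (F count now 0)
Fire out after step 7
Initially T: 22, now '.': 27
Total burnt (originally-T cells now '.'): 19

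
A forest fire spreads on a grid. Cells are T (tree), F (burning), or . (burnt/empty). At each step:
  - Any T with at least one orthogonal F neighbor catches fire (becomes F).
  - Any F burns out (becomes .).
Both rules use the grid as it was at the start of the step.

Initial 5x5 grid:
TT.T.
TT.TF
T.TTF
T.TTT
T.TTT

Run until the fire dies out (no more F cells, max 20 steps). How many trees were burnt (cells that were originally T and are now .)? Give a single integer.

Step 1: +3 fires, +2 burnt (F count now 3)
Step 2: +4 fires, +3 burnt (F count now 4)
Step 3: +2 fires, +4 burnt (F count now 2)
Step 4: +1 fires, +2 burnt (F count now 1)
Step 5: +0 fires, +1 burnt (F count now 0)
Fire out after step 5
Initially T: 17, now '.': 18
Total burnt (originally-T cells now '.'): 10

Answer: 10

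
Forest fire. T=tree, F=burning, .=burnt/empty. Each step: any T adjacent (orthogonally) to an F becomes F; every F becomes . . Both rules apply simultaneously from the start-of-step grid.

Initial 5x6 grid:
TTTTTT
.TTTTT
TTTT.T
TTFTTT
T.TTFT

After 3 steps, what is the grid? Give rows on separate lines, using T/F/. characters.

Step 1: 7 trees catch fire, 2 burn out
  TTTTTT
  .TTTTT
  TTFT.T
  TF.FFT
  T.FF.F
Step 2: 5 trees catch fire, 7 burn out
  TTTTTT
  .TFTTT
  TF.F.T
  F....F
  T.....
Step 3: 6 trees catch fire, 5 burn out
  TTFTTT
  .F.FTT
  F....F
  ......
  F.....

TTFTTT
.F.FTT
F....F
......
F.....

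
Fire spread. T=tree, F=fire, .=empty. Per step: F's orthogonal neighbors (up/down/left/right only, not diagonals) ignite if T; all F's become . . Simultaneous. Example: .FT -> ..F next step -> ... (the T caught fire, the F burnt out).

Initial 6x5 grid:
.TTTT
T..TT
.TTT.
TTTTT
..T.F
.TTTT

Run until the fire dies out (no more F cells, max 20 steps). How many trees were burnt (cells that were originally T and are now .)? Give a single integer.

Answer: 19

Derivation:
Step 1: +2 fires, +1 burnt (F count now 2)
Step 2: +2 fires, +2 burnt (F count now 2)
Step 3: +3 fires, +2 burnt (F count now 3)
Step 4: +5 fires, +3 burnt (F count now 5)
Step 5: +4 fires, +5 burnt (F count now 4)
Step 6: +2 fires, +4 burnt (F count now 2)
Step 7: +1 fires, +2 burnt (F count now 1)
Step 8: +0 fires, +1 burnt (F count now 0)
Fire out after step 8
Initially T: 20, now '.': 29
Total burnt (originally-T cells now '.'): 19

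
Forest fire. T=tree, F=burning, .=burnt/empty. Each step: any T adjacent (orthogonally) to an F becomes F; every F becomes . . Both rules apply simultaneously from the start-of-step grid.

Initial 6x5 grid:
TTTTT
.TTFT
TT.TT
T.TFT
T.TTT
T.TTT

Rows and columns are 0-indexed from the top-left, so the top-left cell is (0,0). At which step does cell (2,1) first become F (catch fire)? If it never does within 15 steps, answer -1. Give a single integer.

Step 1: cell (2,1)='T' (+7 fires, +2 burnt)
Step 2: cell (2,1)='T' (+7 fires, +7 burnt)
Step 3: cell (2,1)='F' (+4 fires, +7 burnt)
  -> target ignites at step 3
Step 4: cell (2,1)='.' (+2 fires, +4 burnt)
Step 5: cell (2,1)='.' (+1 fires, +2 burnt)
Step 6: cell (2,1)='.' (+1 fires, +1 burnt)
Step 7: cell (2,1)='.' (+1 fires, +1 burnt)
Step 8: cell (2,1)='.' (+0 fires, +1 burnt)
  fire out at step 8

3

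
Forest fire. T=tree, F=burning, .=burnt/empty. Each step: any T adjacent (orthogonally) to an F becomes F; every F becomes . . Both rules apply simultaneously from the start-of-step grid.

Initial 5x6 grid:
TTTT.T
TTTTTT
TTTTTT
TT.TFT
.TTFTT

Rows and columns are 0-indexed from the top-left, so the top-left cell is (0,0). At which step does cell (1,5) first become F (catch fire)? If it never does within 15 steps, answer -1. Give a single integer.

Step 1: cell (1,5)='T' (+5 fires, +2 burnt)
Step 2: cell (1,5)='T' (+5 fires, +5 burnt)
Step 3: cell (1,5)='F' (+4 fires, +5 burnt)
  -> target ignites at step 3
Step 4: cell (1,5)='.' (+5 fires, +4 burnt)
Step 5: cell (1,5)='.' (+3 fires, +5 burnt)
Step 6: cell (1,5)='.' (+2 fires, +3 burnt)
Step 7: cell (1,5)='.' (+1 fires, +2 burnt)
Step 8: cell (1,5)='.' (+0 fires, +1 burnt)
  fire out at step 8

3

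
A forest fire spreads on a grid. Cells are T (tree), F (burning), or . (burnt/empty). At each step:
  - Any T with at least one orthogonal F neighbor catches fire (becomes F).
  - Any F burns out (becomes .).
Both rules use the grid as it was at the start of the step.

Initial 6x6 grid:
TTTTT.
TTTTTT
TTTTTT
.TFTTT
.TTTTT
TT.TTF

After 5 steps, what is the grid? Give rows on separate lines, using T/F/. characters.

Step 1: 6 trees catch fire, 2 burn out
  TTTTT.
  TTTTTT
  TTFTTT
  .F.FTT
  .TFTTF
  TT.TF.
Step 2: 9 trees catch fire, 6 burn out
  TTTTT.
  TTFTTT
  TF.FTT
  ....FF
  .F.FF.
  TT.F..
Step 3: 7 trees catch fire, 9 burn out
  TTFTT.
  TF.FTT
  F...FF
  ......
  ......
  TF....
Step 4: 6 trees catch fire, 7 burn out
  TF.FT.
  F...FF
  ......
  ......
  ......
  F.....
Step 5: 2 trees catch fire, 6 burn out
  F...F.
  ......
  ......
  ......
  ......
  ......

F...F.
......
......
......
......
......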